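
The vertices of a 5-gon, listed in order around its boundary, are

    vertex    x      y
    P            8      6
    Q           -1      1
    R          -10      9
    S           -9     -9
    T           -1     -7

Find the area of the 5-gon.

145

Apply the surveyor's formula: 2A = Σ (x_i·y_{i+1} − x_{i+1}·y_i), indices taken mod 5.
Σ = (14) + (1) + (171) + (54) + (50) = 290
Area = |Σ|/2 = 145.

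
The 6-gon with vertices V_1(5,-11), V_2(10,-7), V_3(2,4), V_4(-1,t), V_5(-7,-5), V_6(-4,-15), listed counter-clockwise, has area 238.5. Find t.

The doubled signed area Σ (x_i y_{i+1} − x_{i+1} y_i) is linear in t.
With t=0 it equals 342; the coefficient of t is 9 (from the two edges through V_4).
So 9·t + 342 = 2·238.5 = 477 ⇒ t = 15.

15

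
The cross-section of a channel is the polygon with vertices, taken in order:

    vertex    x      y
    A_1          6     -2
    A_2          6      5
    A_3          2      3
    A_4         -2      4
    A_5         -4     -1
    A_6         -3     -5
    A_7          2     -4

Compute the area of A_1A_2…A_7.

70.5

Apply the surveyor's formula: 2A = Σ (x_i·y_{i+1} − x_{i+1}·y_i), indices taken mod 7.
A_1→A_2: (6)(5) − (6)(-2) = 42
A_2→A_3: (6)(3) − (2)(5) = 8
A_3→A_4: (2)(4) − (-2)(3) = 14
A_4→A_5: (-2)(-1) − (-4)(4) = 18
A_5→A_6: (-4)(-5) − (-3)(-1) = 17
A_6→A_7: (-3)(-4) − (2)(-5) = 22
A_7→A_1: (2)(-2) − (6)(-4) = 20
Σ = 141
Area = |Σ|/2 = 70.5.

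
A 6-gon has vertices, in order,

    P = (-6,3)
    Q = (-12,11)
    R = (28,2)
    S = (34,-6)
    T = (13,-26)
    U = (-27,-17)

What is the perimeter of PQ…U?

160

|PQ| = √((-6)² + (8)²) = √100 = 10
|QR| = √((40)² + (-9)²) = √1681 = 41
|RS| = √((6)² + (-8)²) = √100 = 10
|ST| = √((-21)² + (-20)²) = √841 = 29
|TU| = √((-40)² + (9)²) = √1681 = 41
|UP| = √((21)² + (20)²) = √841 = 29
Perimeter = 10 + 41 + 10 + 29 + 41 + 29 = 160.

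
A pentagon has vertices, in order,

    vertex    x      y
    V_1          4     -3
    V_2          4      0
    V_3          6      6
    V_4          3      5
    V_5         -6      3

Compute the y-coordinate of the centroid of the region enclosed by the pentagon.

184/93

Apply the shoelace (surveyor's) formula. First the cross-terms c_i = x_i·y_{i+1} − x_{i+1}·y_i:
  12, 24, 12, 39, 6  ⇒  2A = 93, A = 46.5.
Then Σ (y_i + y_{i+1})·c_i = 552, so ȳ = 552 / (6·46.5) = 184/93.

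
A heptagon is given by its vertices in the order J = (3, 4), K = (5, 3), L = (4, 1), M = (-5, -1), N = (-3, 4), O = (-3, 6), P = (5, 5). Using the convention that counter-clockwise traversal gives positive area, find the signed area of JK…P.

Apply the shoelace (surveyor's) formula: 2A = Σ (x_i·y_{i+1} − x_{i+1}·y_i), indices taken mod 7.
Σ = (-11) + (-7) + (1) + (-23) + (-6) + (-45) + (5) = -86
Signed area = Σ/2 = -43 (negative ⇒ clockwise traversal).

-43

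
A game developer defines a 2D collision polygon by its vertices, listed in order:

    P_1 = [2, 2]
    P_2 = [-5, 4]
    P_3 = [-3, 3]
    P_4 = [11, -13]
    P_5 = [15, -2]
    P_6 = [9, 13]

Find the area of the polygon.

Apply the shoelace (surveyor's) formula: 2A = Σ (x_i·y_{i+1} − x_{i+1}·y_i), indices taken mod 6.
Cross-terms: 18, -3, 6, 173, 213, -8  ⇒  Σ = 399
Area = |Σ|/2 = 199.5.

199.5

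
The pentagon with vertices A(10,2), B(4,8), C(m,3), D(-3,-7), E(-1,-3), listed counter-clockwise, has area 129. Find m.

Write out the shoelace sum; only the two edges meeting at C involve m:
2·Area = [(4·3 − m·8) + (m·(-7) − (-3)·3)] + 102
       = -15·m + 123 = 258
⇒ m = -9.

-9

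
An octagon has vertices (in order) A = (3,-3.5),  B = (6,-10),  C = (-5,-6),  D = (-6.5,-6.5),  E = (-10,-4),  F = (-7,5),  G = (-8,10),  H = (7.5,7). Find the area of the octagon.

Apply the surveyor's formula: 2A = Σ (x_i·y_{i+1} − x_{i+1}·y_i), indices taken mod 8.
Cross-terms: -9, -86, -6.5, -39, -78, -30, -131, -47.25  ⇒  Σ = -426.75
Area = |Σ|/2 = 213.375.

213.375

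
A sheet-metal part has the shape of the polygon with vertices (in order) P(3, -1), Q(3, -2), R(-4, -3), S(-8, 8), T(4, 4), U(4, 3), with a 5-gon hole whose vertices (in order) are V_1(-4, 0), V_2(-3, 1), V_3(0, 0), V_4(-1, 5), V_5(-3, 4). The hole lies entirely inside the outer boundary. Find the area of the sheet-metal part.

67

Outer boundary:
Apply Gauss's area formula: 2A = Σ (x_i·y_{i+1} − x_{i+1}·y_i), indices taken mod 6.
Σ = (-3) + (-17) + (-56) + (-64) + (-4) + (-13) = -157
Area = |Σ|/2 = 78.5.
Hole:
Apply the shoelace (surveyor's) formula: 2A = Σ (x_i·y_{i+1} − x_{i+1}·y_i), indices taken mod 5.
Σ = (-4) + (0) + (0) + (11) + (16) = 23
Area = |Σ|/2 = 11.5.
Net area = 78.5 − 11.5 = 67.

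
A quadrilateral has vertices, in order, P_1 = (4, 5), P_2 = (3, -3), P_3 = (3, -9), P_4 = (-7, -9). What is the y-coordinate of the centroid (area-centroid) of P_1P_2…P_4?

-889/201

Apply the shoelace (surveyor's) formula. First the cross-terms c_i = x_i·y_{i+1} − x_{i+1}·y_i:
  -27, -18, -90, 1  ⇒  2A = -134, A = -67.
Then Σ (y_i + y_{i+1})·c_i = 1778, so ȳ = 1778 / (6·(-67)) = -889/201.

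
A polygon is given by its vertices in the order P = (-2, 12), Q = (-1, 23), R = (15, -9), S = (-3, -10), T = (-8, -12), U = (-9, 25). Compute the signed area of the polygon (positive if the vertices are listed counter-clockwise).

-478.5

Apply the shoelace formula: 2A = Σ (x_i·y_{i+1} − x_{i+1}·y_i), indices taken mod 6.
Σ = (-34) + (-336) + (-177) + (-44) + (-308) + (-58) = -957
Signed area = Σ/2 = -478.5 (negative ⇒ clockwise traversal).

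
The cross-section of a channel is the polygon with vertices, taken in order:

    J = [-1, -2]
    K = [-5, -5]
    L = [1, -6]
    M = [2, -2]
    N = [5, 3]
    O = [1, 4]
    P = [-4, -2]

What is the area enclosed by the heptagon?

Cross-terms: -5, 35, 10, 16, 17, 14, 6  ⇒  Σ = 93
Area = |Σ|/2 = 46.5.

46.5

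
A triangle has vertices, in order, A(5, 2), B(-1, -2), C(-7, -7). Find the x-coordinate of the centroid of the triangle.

Apply the shoelace formula. First the cross-terms c_i = x_i·y_{i+1} − x_{i+1}·y_i:
  -8, -7, 21  ⇒  2A = 6, A = 3.
Then Σ (x_i + x_{i+1})·c_i = -18, so x̄ = -18 / (6·3) = -1.

-1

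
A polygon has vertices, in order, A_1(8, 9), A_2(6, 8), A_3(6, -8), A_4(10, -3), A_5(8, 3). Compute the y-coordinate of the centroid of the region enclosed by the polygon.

32/117

Apply the shoelace formula. First the cross-terms c_i = x_i·y_{i+1} − x_{i+1}·y_i:
  10, -96, 62, 54, 48  ⇒  2A = 78, A = 39.
Then Σ (y_i + y_{i+1})·c_i = 64, so ȳ = 64 / (6·39) = 32/117.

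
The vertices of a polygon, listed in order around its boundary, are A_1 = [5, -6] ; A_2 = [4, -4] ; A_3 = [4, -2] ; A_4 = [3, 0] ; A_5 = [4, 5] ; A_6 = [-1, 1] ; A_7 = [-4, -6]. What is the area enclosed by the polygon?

53

A_1→A_2: (5)(-4) − (4)(-6) = 4
A_2→A_3: (4)(-2) − (4)(-4) = 8
A_3→A_4: (4)(0) − (3)(-2) = 6
A_4→A_5: (3)(5) − (4)(0) = 15
A_5→A_6: (4)(1) − (-1)(5) = 9
A_6→A_7: (-1)(-6) − (-4)(1) = 10
A_7→A_1: (-4)(-6) − (5)(-6) = 54
Σ = 106
Area = |Σ|/2 = 53.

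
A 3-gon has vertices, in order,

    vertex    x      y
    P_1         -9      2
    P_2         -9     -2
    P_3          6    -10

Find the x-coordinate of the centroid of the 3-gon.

-4

Apply the shoelace (surveyor's) formula. First the cross-terms c_i = x_i·y_{i+1} − x_{i+1}·y_i:
  36, 102, -78  ⇒  2A = 60, A = 30.
Then Σ (x_i + x_{i+1})·c_i = -720, so x̄ = -720 / (6·30) = -4.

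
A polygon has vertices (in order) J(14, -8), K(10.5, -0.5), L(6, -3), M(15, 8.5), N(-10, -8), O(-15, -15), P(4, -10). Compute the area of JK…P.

228.75

Apply the shoelace formula: 2A = Σ (x_i·y_{i+1} − x_{i+1}·y_i), indices taken mod 7.
Cross-terms: 77, -28.5, 96, -35, 30, 210, 108  ⇒  Σ = 457.5
Area = |Σ|/2 = 228.75.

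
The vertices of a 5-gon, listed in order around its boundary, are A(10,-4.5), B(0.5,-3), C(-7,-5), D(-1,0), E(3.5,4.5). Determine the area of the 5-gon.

60.75

Apply the surveyor's formula: 2A = Σ (x_i·y_{i+1} − x_{i+1}·y_i), indices taken mod 5.
Cross-terms: -27.75, -23.5, -5, -4.5, -60.75  ⇒  Σ = -121.5
Area = |Σ|/2 = 60.75.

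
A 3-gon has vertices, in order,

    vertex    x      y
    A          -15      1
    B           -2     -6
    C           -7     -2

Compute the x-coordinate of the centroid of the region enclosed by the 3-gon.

Apply Gauss's area formula. First the cross-terms c_i = x_i·y_{i+1} − x_{i+1}·y_i:
  92, -38, -37  ⇒  2A = 17, A = 8.5.
Then Σ (x_i + x_{i+1})·c_i = -408, so x̄ = -408 / (6·8.5) = -8.

-8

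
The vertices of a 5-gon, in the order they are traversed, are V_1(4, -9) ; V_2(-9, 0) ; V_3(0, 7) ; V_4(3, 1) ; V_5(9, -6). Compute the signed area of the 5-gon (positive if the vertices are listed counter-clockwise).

-124.5

V_1→V_2: (4)(0) − (-9)(-9) = -81
V_2→V_3: (-9)(7) − (0)(0) = -63
V_3→V_4: (0)(1) − (3)(7) = -21
V_4→V_5: (3)(-6) − (9)(1) = -27
V_5→V_1: (9)(-9) − (4)(-6) = -57
Σ = -249
Signed area = Σ/2 = -124.5 (negative ⇒ clockwise traversal).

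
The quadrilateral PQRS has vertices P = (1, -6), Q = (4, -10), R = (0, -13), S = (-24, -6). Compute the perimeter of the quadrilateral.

|PQ| = √((3)² + (-4)²) = √25 = 5
|QR| = √((-4)² + (-3)²) = √25 = 5
|RS| = √((-24)² + (7)²) = √625 = 25
|SP| = √((25)² + (0)²) = √625 = 25
Perimeter = 5 + 5 + 25 + 25 = 60.

60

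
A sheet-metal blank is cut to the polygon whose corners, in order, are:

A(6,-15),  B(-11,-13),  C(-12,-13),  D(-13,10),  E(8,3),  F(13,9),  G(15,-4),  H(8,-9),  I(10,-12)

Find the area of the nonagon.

502.5

Apply Gauss's area formula: 2A = Σ (x_i·y_{i+1} − x_{i+1}·y_i), indices taken mod 9.
Σ = (-243) + (-13) + (-289) + (-119) + (33) + (-187) + (-103) + (-6) + (-78) = -1005
Area = |Σ|/2 = 502.5.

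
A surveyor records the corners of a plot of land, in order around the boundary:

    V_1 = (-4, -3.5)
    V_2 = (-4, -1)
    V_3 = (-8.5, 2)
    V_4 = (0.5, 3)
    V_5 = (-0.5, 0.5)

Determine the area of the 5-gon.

Apply the shoelace formula: 2A = Σ (x_i·y_{i+1} − x_{i+1}·y_i), indices taken mod 5.
Σ = (-10) + (-16.5) + (-26.5) + (1.75) + (3.75) = -47.5
Area = |Σ|/2 = 23.75.

23.75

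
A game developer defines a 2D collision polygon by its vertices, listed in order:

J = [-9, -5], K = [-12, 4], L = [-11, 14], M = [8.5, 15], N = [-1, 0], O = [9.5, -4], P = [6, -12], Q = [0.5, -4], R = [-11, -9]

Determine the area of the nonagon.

333.75

Σ = (-96) + (-124) + (-284) + (15) + (4) + (-90) + (-18) + (-48.5) + (-26) = -667.5
Area = |Σ|/2 = 333.75.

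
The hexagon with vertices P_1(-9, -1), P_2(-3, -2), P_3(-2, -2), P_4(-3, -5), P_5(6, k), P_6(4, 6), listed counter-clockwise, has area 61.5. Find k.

Write out the shoelace sum; only the two edges meeting at P_5 involve k:
2·Area = [((-3)·k − 6·(-5)) + (6·6 − 4·k)] + 71
       = -7·k + 137 = 123
⇒ k = 2.

2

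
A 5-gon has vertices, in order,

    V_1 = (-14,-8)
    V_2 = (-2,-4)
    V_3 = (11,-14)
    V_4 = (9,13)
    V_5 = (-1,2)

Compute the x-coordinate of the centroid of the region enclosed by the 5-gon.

Apply Gauss's area formula. First the cross-terms c_i = x_i·y_{i+1} − x_{i+1}·y_i:
  40, 72, 269, 31, 36  ⇒  2A = 448, A = 224.
Then Σ (x_i + x_{i+1})·c_i = 5096, so x̄ = 5096 / (6·224) = 91/24.

91/24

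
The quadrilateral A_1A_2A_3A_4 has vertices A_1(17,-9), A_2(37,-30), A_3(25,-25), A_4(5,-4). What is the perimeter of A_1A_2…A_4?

|A_1A_2| = √((20)² + (-21)²) = √841 = 29
|A_2A_3| = √((-12)² + (5)²) = √169 = 13
|A_3A_4| = √((-20)² + (21)²) = √841 = 29
|A_4A_1| = √((12)² + (-5)²) = √169 = 13
Perimeter = 29 + 13 + 29 + 13 = 84.

84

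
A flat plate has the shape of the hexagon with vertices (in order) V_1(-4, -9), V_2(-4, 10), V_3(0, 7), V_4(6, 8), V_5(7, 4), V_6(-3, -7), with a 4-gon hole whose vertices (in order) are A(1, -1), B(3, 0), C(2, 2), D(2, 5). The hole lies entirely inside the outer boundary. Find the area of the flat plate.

Outer boundary:
Σ = (-76) + (-28) + (-42) + (-32) + (-37) + (-1) = -216
Area = |Σ|/2 = 108.
Hole:
Apply the shoelace (surveyor's) formula: 2A = Σ (x_i·y_{i+1} − x_{i+1}·y_i), indices taken mod 4.
Σ = (3) + (6) + (6) + (-7) = 8
Area = |Σ|/2 = 4.
Net area = 108 − 4 = 104.

104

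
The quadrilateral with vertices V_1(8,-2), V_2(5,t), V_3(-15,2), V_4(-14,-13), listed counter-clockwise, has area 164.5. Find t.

The doubled signed area Σ (x_i y_{i+1} − x_{i+1} y_i) is linear in t.
With t=0 it equals 375; the coefficient of t is 23 (from the two edges through V_2).
So 23·t + 375 = 2·164.5 = 329 ⇒ t = -2.

-2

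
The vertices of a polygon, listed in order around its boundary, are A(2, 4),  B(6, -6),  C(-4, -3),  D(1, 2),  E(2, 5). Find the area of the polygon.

42

Σ = (-36) + (-42) + (-5) + (1) + (-2) = -84
Area = |Σ|/2 = 42.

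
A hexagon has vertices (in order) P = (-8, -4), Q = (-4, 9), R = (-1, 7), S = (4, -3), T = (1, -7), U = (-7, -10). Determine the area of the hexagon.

Σ = (-88) + (-19) + (-25) + (-25) + (-59) + (-52) = -268
Area = |Σ|/2 = 134.

134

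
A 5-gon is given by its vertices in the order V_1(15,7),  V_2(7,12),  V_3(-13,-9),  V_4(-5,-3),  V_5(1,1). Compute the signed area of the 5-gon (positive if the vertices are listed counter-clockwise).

Apply the surveyor's formula: 2A = Σ (x_i·y_{i+1} − x_{i+1}·y_i), indices taken mod 5.
Cross-terms: 131, 93, -6, -2, -8  ⇒  Σ = 208
Signed area = Σ/2 = 104 (positive ⇒ counter-clockwise traversal).

104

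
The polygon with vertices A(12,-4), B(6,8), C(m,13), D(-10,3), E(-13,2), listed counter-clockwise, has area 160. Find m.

11

The doubled signed area Σ (x_i y_{i+1} − x_{i+1} y_i) is linear in m.
With m=0 it equals 375; the coefficient of m is -5 (from the two edges through C).
So -5·m + 375 = 2·160 = 320 ⇒ m = 11.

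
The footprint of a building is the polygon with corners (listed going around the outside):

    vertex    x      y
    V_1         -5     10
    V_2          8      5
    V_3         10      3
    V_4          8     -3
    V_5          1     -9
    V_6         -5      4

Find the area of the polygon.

162.5

V_1→V_2: (-5)(5) − (8)(10) = -105
V_2→V_3: (8)(3) − (10)(5) = -26
V_3→V_4: (10)(-3) − (8)(3) = -54
V_4→V_5: (8)(-9) − (1)(-3) = -69
V_5→V_6: (1)(4) − (-5)(-9) = -41
V_6→V_1: (-5)(10) − (-5)(4) = -30
Σ = -325
Area = |Σ|/2 = 162.5.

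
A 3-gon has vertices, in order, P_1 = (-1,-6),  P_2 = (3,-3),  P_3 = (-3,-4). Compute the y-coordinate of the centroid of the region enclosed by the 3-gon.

Apply the shoelace formula. First the cross-terms c_i = x_i·y_{i+1} − x_{i+1}·y_i:
  21, -21, 14  ⇒  2A = 14, A = 7.
Then Σ (y_i + y_{i+1})·c_i = -182, so ȳ = -182 / (6·7) = -13/3.

-13/3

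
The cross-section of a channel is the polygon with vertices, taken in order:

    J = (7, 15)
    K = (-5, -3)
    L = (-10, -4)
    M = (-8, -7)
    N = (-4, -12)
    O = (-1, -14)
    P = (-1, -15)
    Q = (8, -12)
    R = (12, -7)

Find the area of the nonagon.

Σ = (54) + (-10) + (38) + (68) + (44) + (1) + (132) + (88) + (229) = 644
Area = |Σ|/2 = 322.

322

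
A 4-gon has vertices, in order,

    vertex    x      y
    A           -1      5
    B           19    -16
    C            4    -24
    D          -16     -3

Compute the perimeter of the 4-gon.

|AB| = √((20)² + (-21)²) = √841 = 29
|BC| = √((-15)² + (-8)²) = √289 = 17
|CD| = √((-20)² + (21)²) = √841 = 29
|DA| = √((15)² + (8)²) = √289 = 17
Perimeter = 29 + 17 + 29 + 17 = 92.

92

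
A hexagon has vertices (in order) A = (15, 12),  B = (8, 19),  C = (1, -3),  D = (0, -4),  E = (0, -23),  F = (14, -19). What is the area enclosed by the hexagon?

458.5

Apply Gauss's area formula: 2A = Σ (x_i·y_{i+1} − x_{i+1}·y_i), indices taken mod 6.
Σ = (189) + (-43) + (-4) + (0) + (322) + (453) = 917
Area = |Σ|/2 = 458.5.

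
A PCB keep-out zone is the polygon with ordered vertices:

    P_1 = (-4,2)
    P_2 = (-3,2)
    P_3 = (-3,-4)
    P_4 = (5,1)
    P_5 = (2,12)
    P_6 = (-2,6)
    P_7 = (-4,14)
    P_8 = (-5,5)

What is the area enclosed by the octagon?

Σ = (-2) + (18) + (17) + (58) + (36) + (-4) + (50) + (10) = 183
Area = |Σ|/2 = 91.5.

91.5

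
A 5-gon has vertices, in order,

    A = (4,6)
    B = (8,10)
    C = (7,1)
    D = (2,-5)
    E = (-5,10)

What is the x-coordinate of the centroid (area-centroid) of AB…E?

7/3

Apply Gauss's area formula. First the cross-terms c_i = x_i·y_{i+1} − x_{i+1}·y_i:
  -8, -62, -37, -5, -70  ⇒  2A = -182, A = -91.
Then Σ (x_i + x_{i+1})·c_i = -1274, so x̄ = -1274 / (6·(-91)) = 7/3.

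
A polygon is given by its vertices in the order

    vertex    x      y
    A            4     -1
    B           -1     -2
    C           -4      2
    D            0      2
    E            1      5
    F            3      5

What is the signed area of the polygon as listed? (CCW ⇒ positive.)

-31

A→B: (4)(-2) − (-1)(-1) = -9
B→C: (-1)(2) − (-4)(-2) = -10
C→D: (-4)(2) − (0)(2) = -8
D→E: (0)(5) − (1)(2) = -2
E→F: (1)(5) − (3)(5) = -10
F→A: (3)(-1) − (4)(5) = -23
Σ = -62
Signed area = Σ/2 = -31 (negative ⇒ clockwise traversal).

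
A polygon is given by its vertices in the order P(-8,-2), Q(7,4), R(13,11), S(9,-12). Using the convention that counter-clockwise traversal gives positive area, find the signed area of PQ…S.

-181

Apply Gauss's area formula: 2A = Σ (x_i·y_{i+1} − x_{i+1}·y_i), indices taken mod 4.
Σ = (-18) + (25) + (-255) + (-114) = -362
Signed area = Σ/2 = -181 (negative ⇒ clockwise traversal).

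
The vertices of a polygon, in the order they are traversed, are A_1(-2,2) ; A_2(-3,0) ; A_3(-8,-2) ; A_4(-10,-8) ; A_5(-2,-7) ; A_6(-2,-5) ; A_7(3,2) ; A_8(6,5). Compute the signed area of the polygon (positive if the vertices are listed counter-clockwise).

71

A_1→A_2: (-2)(0) − (-3)(2) = 6
A_2→A_3: (-3)(-2) − (-8)(0) = 6
A_3→A_4: (-8)(-8) − (-10)(-2) = 44
A_4→A_5: (-10)(-7) − (-2)(-8) = 54
A_5→A_6: (-2)(-5) − (-2)(-7) = -4
A_6→A_7: (-2)(2) − (3)(-5) = 11
A_7→A_8: (3)(5) − (6)(2) = 3
A_8→A_1: (6)(2) − (-2)(5) = 22
Σ = 142
Signed area = Σ/2 = 71 (positive ⇒ counter-clockwise traversal).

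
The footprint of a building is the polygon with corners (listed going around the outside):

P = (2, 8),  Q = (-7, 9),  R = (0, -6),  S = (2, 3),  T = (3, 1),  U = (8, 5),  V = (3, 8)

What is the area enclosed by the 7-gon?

Cross-terms: 74, 42, 12, -7, 7, 49, 8  ⇒  Σ = 185
Area = |Σ|/2 = 92.5.

92.5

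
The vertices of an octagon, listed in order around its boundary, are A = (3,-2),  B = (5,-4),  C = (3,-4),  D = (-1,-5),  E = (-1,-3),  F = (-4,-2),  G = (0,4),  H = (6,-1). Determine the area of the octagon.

Apply the shoelace formula: 2A = Σ (x_i·y_{i+1} − x_{i+1}·y_i), indices taken mod 8.
Cross-terms: -2, -8, -19, -2, -10, -16, -24, -9  ⇒  Σ = -90
Area = |Σ|/2 = 45.

45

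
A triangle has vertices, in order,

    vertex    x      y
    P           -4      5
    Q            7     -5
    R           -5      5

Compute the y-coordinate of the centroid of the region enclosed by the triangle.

5/3

Apply the shoelace formula. First the cross-terms c_i = x_i·y_{i+1} − x_{i+1}·y_i:
  -15, 10, -5  ⇒  2A = -10, A = -5.
Then Σ (y_i + y_{i+1})·c_i = -50, so ȳ = -50 / (6·(-5)) = 5/3.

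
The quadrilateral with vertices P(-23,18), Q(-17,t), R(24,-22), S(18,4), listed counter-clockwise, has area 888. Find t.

-4

The doubled signed area Σ (x_i y_{i+1} − x_{i+1} y_i) is linear in t.
With t=0 it equals 1588; the coefficient of t is -47 (from the two edges through Q).
So -47·t + 1588 = 2·888 = 1776 ⇒ t = -4.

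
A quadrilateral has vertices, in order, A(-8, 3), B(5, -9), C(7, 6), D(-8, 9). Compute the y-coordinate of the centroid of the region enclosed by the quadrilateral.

180/103

Apply Gauss's area formula. First the cross-terms c_i = x_i·y_{i+1} − x_{i+1}·y_i:
  57, 93, 111, 48  ⇒  2A = 309, A = 154.5.
Then Σ (y_i + y_{i+1})·c_i = 1620, so ȳ = 1620 / (6·154.5) = 180/103.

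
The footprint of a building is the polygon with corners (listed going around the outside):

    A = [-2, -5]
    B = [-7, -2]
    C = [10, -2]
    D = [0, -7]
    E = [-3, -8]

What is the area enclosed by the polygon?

Apply the shoelace formula: 2A = Σ (x_i·y_{i+1} − x_{i+1}·y_i), indices taken mod 5.
Σ = (-31) + (34) + (-70) + (-21) + (-1) = -89
Area = |Σ|/2 = 44.5.

44.5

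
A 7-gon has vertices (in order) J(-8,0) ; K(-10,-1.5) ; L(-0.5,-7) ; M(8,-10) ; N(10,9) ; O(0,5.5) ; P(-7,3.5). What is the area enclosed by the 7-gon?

217.875

Apply the surveyor's formula: 2A = Σ (x_i·y_{i+1} − x_{i+1}·y_i), indices taken mod 7.
Cross-terms: 12, 69.25, 61, 172, 55, 38.5, 28  ⇒  Σ = 435.75
Area = |Σ|/2 = 217.875.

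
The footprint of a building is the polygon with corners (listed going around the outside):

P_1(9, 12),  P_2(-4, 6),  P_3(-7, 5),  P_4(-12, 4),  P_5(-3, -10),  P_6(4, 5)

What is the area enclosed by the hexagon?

Apply Gauss's area formula: 2A = Σ (x_i·y_{i+1} − x_{i+1}·y_i), indices taken mod 6.
P_1→P_2: (9)(6) − (-4)(12) = 102
P_2→P_3: (-4)(5) − (-7)(6) = 22
P_3→P_4: (-7)(4) − (-12)(5) = 32
P_4→P_5: (-12)(-10) − (-3)(4) = 132
P_5→P_6: (-3)(5) − (4)(-10) = 25
P_6→P_1: (4)(12) − (9)(5) = 3
Σ = 316
Area = |Σ|/2 = 158.

158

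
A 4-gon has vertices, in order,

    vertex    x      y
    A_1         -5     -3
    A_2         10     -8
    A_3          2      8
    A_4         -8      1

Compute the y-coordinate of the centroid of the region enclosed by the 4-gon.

-26/87

Apply the shoelace formula. First the cross-terms c_i = x_i·y_{i+1} − x_{i+1}·y_i:
  70, 96, 66, 29  ⇒  2A = 261, A = 130.5.
Then Σ (y_i + y_{i+1})·c_i = -234, so ȳ = -234 / (6·130.5) = -26/87.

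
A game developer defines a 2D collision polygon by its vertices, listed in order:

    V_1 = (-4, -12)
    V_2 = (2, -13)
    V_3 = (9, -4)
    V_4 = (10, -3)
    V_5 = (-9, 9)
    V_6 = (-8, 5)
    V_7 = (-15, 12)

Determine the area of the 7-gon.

Cross-terms: 76, 109, 13, 63, 27, -21, 228  ⇒  Σ = 495
Area = |Σ|/2 = 247.5.

247.5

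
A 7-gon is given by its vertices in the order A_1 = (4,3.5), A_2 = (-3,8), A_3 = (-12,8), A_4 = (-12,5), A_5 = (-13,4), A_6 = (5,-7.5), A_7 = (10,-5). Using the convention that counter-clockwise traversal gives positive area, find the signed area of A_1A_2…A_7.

175

A_1→A_2: (4)(8) − (-3)(3.5) = 42.5
A_2→A_3: (-3)(8) − (-12)(8) = 72
A_3→A_4: (-12)(5) − (-12)(8) = 36
A_4→A_5: (-12)(4) − (-13)(5) = 17
A_5→A_6: (-13)(-7.5) − (5)(4) = 77.5
A_6→A_7: (5)(-5) − (10)(-7.5) = 50
A_7→A_1: (10)(3.5) − (4)(-5) = 55
Σ = 350
Signed area = Σ/2 = 175 (positive ⇒ counter-clockwise traversal).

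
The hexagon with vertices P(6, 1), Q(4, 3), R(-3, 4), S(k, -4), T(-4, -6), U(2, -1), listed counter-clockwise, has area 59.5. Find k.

The doubled signed area Σ (x_i y_{i+1} − x_{i+1} y_i) is linear in k.
With k=0 it equals 59; the coefficient of k is -10 (from the two edges through S).
So -10·k + 59 = 2·59.5 = 119 ⇒ k = -6.

-6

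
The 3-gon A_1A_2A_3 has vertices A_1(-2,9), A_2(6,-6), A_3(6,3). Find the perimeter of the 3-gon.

36

|A_1A_2| = √((8)² + (-15)²) = √289 = 17
|A_2A_3| = √((0)² + (9)²) = √81 = 9
|A_3A_1| = √((-8)² + (6)²) = √100 = 10
Perimeter = 17 + 9 + 10 = 36.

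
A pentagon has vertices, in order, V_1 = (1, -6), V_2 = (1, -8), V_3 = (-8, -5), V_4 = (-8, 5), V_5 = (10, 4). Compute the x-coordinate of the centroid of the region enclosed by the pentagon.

-1

Apply the surveyor's formula. First the cross-terms c_i = x_i·y_{i+1} − x_{i+1}·y_i:
  -2, -69, -80, -82, -64  ⇒  2A = -297, A = -148.5.
Then Σ (x_i + x_{i+1})·c_i = 891, so x̄ = 891 / (6·(-148.5)) = -1.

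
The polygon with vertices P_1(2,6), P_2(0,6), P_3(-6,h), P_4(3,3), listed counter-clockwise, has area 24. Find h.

-2

The doubled signed area Σ (x_i y_{i+1} − x_{i+1} y_i) is linear in h.
With h=0 it equals 42; the coefficient of h is -3 (from the two edges through P_3).
So -3·h + 42 = 2·24 = 48 ⇒ h = -2.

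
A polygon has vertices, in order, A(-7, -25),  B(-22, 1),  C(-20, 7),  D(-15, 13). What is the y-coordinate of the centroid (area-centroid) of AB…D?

Apply the surveyor's formula. First the cross-terms c_i = x_i·y_{i+1} − x_{i+1}·y_i:
  -557, -134, -155, 466  ⇒  2A = -380, A = -190.
Then Σ (y_i + y_{i+1})·c_i = 3604, so ȳ = 3604 / (6·(-190)) = -901/285.

-901/285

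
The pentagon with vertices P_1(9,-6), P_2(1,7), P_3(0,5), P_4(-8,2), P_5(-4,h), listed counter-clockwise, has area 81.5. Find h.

The doubled signed area Σ (x_i y_{i+1} − x_{i+1} y_i) is linear in h.
With h=0 it equals 146; the coefficient of h is -17 (from the two edges through P_5).
So -17·h + 146 = 2·81.5 = 163 ⇒ h = -1.

-1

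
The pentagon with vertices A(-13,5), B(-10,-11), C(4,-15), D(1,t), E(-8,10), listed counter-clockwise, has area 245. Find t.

-1

The doubled signed area Σ (x_i y_{i+1} − x_{i+1} y_i) is linear in t.
With t=0 it equals 502; the coefficient of t is 12 (from the two edges through D).
So 12·t + 502 = 2·245 = 490 ⇒ t = -1.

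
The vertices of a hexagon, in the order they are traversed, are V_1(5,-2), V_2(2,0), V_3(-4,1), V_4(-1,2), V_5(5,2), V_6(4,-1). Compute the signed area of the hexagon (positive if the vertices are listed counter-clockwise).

Apply the shoelace (surveyor's) formula: 2A = Σ (x_i·y_{i+1} − x_{i+1}·y_i), indices taken mod 6.
Cross-terms: 4, 2, -7, -12, -13, -3  ⇒  Σ = -29
Signed area = Σ/2 = -14.5 (negative ⇒ clockwise traversal).

-14.5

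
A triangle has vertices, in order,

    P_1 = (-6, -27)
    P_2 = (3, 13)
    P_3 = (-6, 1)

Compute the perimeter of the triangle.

84

|P_1P_2| = √((9)² + (40)²) = √1681 = 41
|P_2P_3| = √((-9)² + (-12)²) = √225 = 15
|P_3P_1| = √((0)² + (-28)²) = √784 = 28
Perimeter = 41 + 15 + 28 = 84.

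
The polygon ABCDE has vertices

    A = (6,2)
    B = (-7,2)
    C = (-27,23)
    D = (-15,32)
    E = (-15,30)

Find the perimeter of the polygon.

|AB| = √((-13)² + (0)²) = √169 = 13
|BC| = √((-20)² + (21)²) = √841 = 29
|CD| = √((12)² + (9)²) = √225 = 15
|DE| = √((0)² + (-2)²) = √4 = 2
|EA| = √((21)² + (-28)²) = √1225 = 35
Perimeter = 13 + 29 + 15 + 2 + 35 = 94.

94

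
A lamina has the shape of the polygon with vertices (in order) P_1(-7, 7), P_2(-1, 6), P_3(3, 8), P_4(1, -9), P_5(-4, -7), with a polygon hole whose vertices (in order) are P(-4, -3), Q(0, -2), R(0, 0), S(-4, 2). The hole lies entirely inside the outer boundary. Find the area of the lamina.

94

Outer boundary:
Σ = (-35) + (-26) + (-35) + (-43) + (-77) = -216
Area = |Σ|/2 = 108.
Hole:
Apply the surveyor's formula: 2A = Σ (x_i·y_{i+1} − x_{i+1}·y_i), indices taken mod 4.
Σ = (8) + (0) + (0) + (20) = 28
Area = |Σ|/2 = 14.
Net area = 108 − 14 = 94.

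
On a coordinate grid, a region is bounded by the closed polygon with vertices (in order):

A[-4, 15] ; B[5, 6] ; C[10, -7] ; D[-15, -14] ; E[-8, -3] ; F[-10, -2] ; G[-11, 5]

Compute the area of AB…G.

368.5

Cross-terms: -99, -95, -245, -67, -14, -72, -145  ⇒  Σ = -737
Area = |Σ|/2 = 368.5.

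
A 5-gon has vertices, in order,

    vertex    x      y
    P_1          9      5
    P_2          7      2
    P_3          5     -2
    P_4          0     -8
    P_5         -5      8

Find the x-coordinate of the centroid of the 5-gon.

158/109

Apply Gauss's area formula. First the cross-terms c_i = x_i·y_{i+1} − x_{i+1}·y_i:
  -17, -24, -40, -40, -97  ⇒  2A = -218, A = -109.
Then Σ (x_i + x_{i+1})·c_i = -948, so x̄ = -948 / (6·(-109)) = 158/109.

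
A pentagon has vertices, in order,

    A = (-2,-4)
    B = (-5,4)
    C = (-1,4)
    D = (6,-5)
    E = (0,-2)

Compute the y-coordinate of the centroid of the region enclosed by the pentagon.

Apply Gauss's area formula. First the cross-terms c_i = x_i·y_{i+1} − x_{i+1}·y_i:
  -28, -16, -19, -12, -4  ⇒  2A = -79, A = -39.5.
Then Σ (y_i + y_{i+1})·c_i = -1, so ȳ = -1 / (6·(-39.5)) = 1/237.

1/237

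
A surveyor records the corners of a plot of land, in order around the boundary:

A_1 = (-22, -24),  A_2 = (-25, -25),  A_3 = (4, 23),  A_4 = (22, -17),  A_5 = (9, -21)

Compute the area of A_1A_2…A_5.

1043

Apply Gauss's area formula: 2A = Σ (x_i·y_{i+1} − x_{i+1}·y_i), indices taken mod 5.
Σ = (-50) + (-475) + (-574) + (-309) + (-678) = -2086
Area = |Σ|/2 = 1043.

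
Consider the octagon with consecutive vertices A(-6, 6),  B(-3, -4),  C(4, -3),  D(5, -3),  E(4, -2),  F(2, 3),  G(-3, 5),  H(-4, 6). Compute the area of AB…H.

60.5

Apply the surveyor's formula: 2A = Σ (x_i·y_{i+1} − x_{i+1}·y_i), indices taken mod 8.
A→B: (-6)(-4) − (-3)(6) = 42
B→C: (-3)(-3) − (4)(-4) = 25
C→D: (4)(-3) − (5)(-3) = 3
D→E: (5)(-2) − (4)(-3) = 2
E→F: (4)(3) − (2)(-2) = 16
F→G: (2)(5) − (-3)(3) = 19
G→H: (-3)(6) − (-4)(5) = 2
H→A: (-4)(6) − (-6)(6) = 12
Σ = 121
Area = |Σ|/2 = 60.5.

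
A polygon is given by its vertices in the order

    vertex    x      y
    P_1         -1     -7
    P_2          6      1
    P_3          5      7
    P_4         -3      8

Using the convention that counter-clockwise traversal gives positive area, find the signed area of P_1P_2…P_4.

84

Apply Gauss's area formula: 2A = Σ (x_i·y_{i+1} − x_{i+1}·y_i), indices taken mod 4.
P_1→P_2: (-1)(1) − (6)(-7) = 41
P_2→P_3: (6)(7) − (5)(1) = 37
P_3→P_4: (5)(8) − (-3)(7) = 61
P_4→P_1: (-3)(-7) − (-1)(8) = 29
Σ = 168
Signed area = Σ/2 = 84 (positive ⇒ counter-clockwise traversal).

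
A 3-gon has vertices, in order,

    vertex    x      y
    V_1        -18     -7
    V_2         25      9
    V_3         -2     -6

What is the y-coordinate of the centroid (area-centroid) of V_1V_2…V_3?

-4/3

Apply the surveyor's formula. First the cross-terms c_i = x_i·y_{i+1} − x_{i+1}·y_i:
  13, -132, -94  ⇒  2A = -213, A = -106.5.
Then Σ (y_i + y_{i+1})·c_i = 852, so ȳ = 852 / (6·(-106.5)) = -4/3.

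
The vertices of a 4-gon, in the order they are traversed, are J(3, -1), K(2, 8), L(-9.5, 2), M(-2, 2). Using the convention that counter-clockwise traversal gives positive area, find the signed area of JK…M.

43.5

Σ = (26) + (80) + (-15) + (-4) = 87
Signed area = Σ/2 = 43.5 (positive ⇒ counter-clockwise traversal).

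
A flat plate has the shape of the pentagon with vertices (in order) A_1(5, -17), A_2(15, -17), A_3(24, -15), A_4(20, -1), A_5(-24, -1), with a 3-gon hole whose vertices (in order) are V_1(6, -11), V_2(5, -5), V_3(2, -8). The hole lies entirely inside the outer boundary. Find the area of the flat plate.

Outer boundary:
Apply the surveyor's formula: 2A = Σ (x_i·y_{i+1} − x_{i+1}·y_i), indices taken mod 5.
Σ = (170) + (183) + (276) + (-44) + (413) = 998
Area = |Σ|/2 = 499.
Hole:
Apply Gauss's area formula: 2A = Σ (x_i·y_{i+1} − x_{i+1}·y_i), indices taken mod 3.
V_1→V_2: (6)(-5) − (5)(-11) = 25
V_2→V_3: (5)(-8) − (2)(-5) = -30
V_3→V_1: (2)(-11) − (6)(-8) = 26
Σ = 21
Area = |Σ|/2 = 10.5.
Net area = 499 − 10.5 = 488.5.

488.5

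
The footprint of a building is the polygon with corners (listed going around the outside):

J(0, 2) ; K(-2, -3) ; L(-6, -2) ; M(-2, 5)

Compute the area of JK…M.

24

Apply the shoelace (surveyor's) formula: 2A = Σ (x_i·y_{i+1} − x_{i+1}·y_i), indices taken mod 4.
Σ = (4) + (-14) + (-34) + (-4) = -48
Area = |Σ|/2 = 24.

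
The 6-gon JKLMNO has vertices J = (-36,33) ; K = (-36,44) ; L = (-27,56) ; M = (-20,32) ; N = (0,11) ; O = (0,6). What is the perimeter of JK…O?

|JK| = √((0)² + (11)²) = √121 = 11
|KL| = √((9)² + (12)²) = √225 = 15
|LM| = √((7)² + (-24)²) = √625 = 25
|MN| = √((20)² + (-21)²) = √841 = 29
|NO| = √((0)² + (-5)²) = √25 = 5
|OJ| = √((-36)² + (27)²) = √2025 = 45
Perimeter = 11 + 15 + 25 + 29 + 5 + 45 = 130.

130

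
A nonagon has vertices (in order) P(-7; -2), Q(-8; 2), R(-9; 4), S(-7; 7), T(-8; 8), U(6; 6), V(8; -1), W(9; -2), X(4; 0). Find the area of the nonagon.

Σ = (-30) + (-14) + (-35) + (0) + (-96) + (-54) + (-7) + (8) + (-8) = -236
Area = |Σ|/2 = 118.

118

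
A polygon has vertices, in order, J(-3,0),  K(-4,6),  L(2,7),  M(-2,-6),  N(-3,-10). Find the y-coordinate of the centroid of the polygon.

179/126

Apply the shoelace formula. First the cross-terms c_i = x_i·y_{i+1} − x_{i+1}·y_i:
  -18, -40, 2, 2, -30  ⇒  2A = -84, A = -42.
Then Σ (y_i + y_{i+1})·c_i = -358, so ȳ = -358 / (6·(-42)) = 179/126.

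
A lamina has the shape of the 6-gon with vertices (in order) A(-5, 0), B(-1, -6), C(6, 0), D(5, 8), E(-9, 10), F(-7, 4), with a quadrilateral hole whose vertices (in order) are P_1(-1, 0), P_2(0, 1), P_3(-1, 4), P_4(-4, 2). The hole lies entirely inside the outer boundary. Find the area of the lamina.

Outer boundary:
Apply Gauss's area formula: 2A = Σ (x_i·y_{i+1} − x_{i+1}·y_i), indices taken mod 6.
Σ = (30) + (36) + (48) + (122) + (34) + (20) = 290
Area = |Σ|/2 = 145.
Hole:
Apply the shoelace formula: 2A = Σ (x_i·y_{i+1} − x_{i+1}·y_i), indices taken mod 4.
Σ = (-1) + (1) + (14) + (2) = 16
Area = |Σ|/2 = 8.
Net area = 145 − 8 = 137.

137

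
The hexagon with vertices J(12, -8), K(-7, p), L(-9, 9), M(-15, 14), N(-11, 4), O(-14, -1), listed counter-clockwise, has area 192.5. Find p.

The doubled signed area Σ (x_i y_{i+1} − x_{i+1} y_i) is linear in p.
With p=0 it equals 175; the coefficient of p is 21 (from the two edges through K).
So 21·p + 175 = 2·192.5 = 385 ⇒ p = 10.

10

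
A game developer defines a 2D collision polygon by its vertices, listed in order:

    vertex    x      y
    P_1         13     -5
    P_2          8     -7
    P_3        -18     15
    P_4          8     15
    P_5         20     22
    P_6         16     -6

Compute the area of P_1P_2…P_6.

Apply the surveyor's formula: 2A = Σ (x_i·y_{i+1} − x_{i+1}·y_i), indices taken mod 6.
Σ = (-51) + (-6) + (-390) + (-124) + (-472) + (-2) = -1045
Area = |Σ|/2 = 522.5.

522.5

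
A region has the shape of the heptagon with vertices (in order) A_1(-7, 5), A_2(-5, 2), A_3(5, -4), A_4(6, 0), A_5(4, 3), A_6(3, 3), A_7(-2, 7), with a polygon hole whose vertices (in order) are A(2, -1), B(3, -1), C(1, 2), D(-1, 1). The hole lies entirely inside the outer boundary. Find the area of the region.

Outer boundary:
Apply the shoelace formula: 2A = Σ (x_i·y_{i+1} − x_{i+1}·y_i), indices taken mod 7.
A_1→A_2: (-7)(2) − (-5)(5) = 11
A_2→A_3: (-5)(-4) − (5)(2) = 10
A_3→A_4: (5)(0) − (6)(-4) = 24
A_4→A_5: (6)(3) − (4)(0) = 18
A_5→A_6: (4)(3) − (3)(3) = 3
A_6→A_7: (3)(7) − (-2)(3) = 27
A_7→A_1: (-2)(5) − (-7)(7) = 39
Σ = 132
Area = |Σ|/2 = 66.
Hole:
Apply Gauss's area formula: 2A = Σ (x_i·y_{i+1} − x_{i+1}·y_i), indices taken mod 4.
Σ = (1) + (7) + (3) + (-1) = 10
Area = |Σ|/2 = 5.
Net area = 66 − 5 = 61.

61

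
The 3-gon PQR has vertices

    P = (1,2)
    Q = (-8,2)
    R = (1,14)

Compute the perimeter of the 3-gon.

|PQ| = √((-9)² + (0)²) = √81 = 9
|QR| = √((9)² + (12)²) = √225 = 15
|RP| = √((0)² + (-12)²) = √144 = 12
Perimeter = 9 + 15 + 12 = 36.

36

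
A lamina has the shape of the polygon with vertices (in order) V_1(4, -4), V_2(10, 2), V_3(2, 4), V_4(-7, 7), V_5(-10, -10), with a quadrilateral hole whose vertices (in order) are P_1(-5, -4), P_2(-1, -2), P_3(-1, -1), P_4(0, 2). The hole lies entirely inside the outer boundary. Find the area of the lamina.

166.5

Outer boundary:
Apply the shoelace formula: 2A = Σ (x_i·y_{i+1} − x_{i+1}·y_i), indices taken mod 5.
Σ = (48) + (36) + (42) + (140) + (80) = 346
Area = |Σ|/2 = 173.
Hole:
Apply the shoelace formula: 2A = Σ (x_i·y_{i+1} − x_{i+1}·y_i), indices taken mod 4.
Cross-terms: 6, -1, -2, 10  ⇒  Σ = 13
Area = |Σ|/2 = 6.5.
Net area = 173 − 6.5 = 166.5.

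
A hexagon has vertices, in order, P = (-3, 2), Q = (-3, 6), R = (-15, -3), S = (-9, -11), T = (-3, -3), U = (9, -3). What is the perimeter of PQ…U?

|PQ| = √((0)² + (4)²) = √16 = 4
|QR| = √((-12)² + (-9)²) = √225 = 15
|RS| = √((6)² + (-8)²) = √100 = 10
|ST| = √((6)² + (8)²) = √100 = 10
|TU| = √((12)² + (0)²) = √144 = 12
|UP| = √((-12)² + (5)²) = √169 = 13
Perimeter = 4 + 15 + 10 + 10 + 12 + 13 = 64.

64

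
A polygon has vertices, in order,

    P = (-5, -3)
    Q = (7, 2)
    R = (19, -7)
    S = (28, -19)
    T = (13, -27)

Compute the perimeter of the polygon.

|PQ| = √((12)² + (5)²) = √169 = 13
|QR| = √((12)² + (-9)²) = √225 = 15
|RS| = √((9)² + (-12)²) = √225 = 15
|ST| = √((-15)² + (-8)²) = √289 = 17
|TP| = √((-18)² + (24)²) = √900 = 30
Perimeter = 13 + 15 + 15 + 17 + 30 = 90.

90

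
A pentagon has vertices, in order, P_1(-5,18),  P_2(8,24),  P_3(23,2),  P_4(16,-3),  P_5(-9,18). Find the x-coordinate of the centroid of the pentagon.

Apply Gauss's area formula. First the cross-terms c_i = x_i·y_{i+1} − x_{i+1}·y_i:
  -264, -536, -101, 261, -72  ⇒  2A = -712, A = -356.
Then Σ (x_i + x_{i+1})·c_i = -18512, so x̄ = -18512 / (6·(-356)) = 26/3.

26/3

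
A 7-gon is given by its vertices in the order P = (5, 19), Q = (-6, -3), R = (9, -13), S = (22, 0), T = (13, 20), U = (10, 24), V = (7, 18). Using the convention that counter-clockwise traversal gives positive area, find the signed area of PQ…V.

Apply the surveyor's formula: 2A = Σ (x_i·y_{i+1} − x_{i+1}·y_i), indices taken mod 7.
Σ = (99) + (105) + (286) + (440) + (112) + (12) + (43) = 1097
Signed area = Σ/2 = 548.5 (positive ⇒ counter-clockwise traversal).

548.5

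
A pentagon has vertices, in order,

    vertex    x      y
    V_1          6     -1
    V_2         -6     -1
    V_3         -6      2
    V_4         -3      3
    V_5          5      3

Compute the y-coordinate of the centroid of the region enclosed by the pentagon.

Apply Gauss's area formula. First the cross-terms c_i = x_i·y_{i+1} − x_{i+1}·y_i:
  -12, -18, -12, -24, -23  ⇒  2A = -89, A = -44.5.
Then Σ (y_i + y_{i+1})·c_i = -244, so ȳ = -244 / (6·(-44.5)) = 244/267.

244/267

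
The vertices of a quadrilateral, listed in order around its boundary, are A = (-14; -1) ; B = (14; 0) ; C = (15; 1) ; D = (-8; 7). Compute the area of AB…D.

123.5

Apply the shoelace (surveyor's) formula: 2A = Σ (x_i·y_{i+1} − x_{i+1}·y_i), indices taken mod 4.
A→B: (-14)(0) − (14)(-1) = 14
B→C: (14)(1) − (15)(0) = 14
C→D: (15)(7) − (-8)(1) = 113
D→A: (-8)(-1) − (-14)(7) = 106
Σ = 247
Area = |Σ|/2 = 123.5.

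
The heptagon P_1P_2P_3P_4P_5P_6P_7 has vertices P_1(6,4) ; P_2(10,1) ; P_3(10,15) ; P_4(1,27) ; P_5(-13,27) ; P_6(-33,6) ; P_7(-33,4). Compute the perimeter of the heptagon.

118

|P_1P_2| = √((4)² + (-3)²) = √25 = 5
|P_2P_3| = √((0)² + (14)²) = √196 = 14
|P_3P_4| = √((-9)² + (12)²) = √225 = 15
|P_4P_5| = √((-14)² + (0)²) = √196 = 14
|P_5P_6| = √((-20)² + (-21)²) = √841 = 29
|P_6P_7| = √((0)² + (-2)²) = √4 = 2
|P_7P_1| = √((39)² + (0)²) = √1521 = 39
Perimeter = 5 + 14 + 15 + 14 + 29 + 2 + 39 = 118.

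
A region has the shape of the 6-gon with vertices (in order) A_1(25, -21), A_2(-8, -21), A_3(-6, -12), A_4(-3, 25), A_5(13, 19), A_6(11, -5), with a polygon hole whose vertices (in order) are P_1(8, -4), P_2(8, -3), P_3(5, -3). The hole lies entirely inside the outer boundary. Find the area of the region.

834

Outer boundary:
A_1→A_2: (25)(-21) − (-8)(-21) = -693
A_2→A_3: (-8)(-12) − (-6)(-21) = -30
A_3→A_4: (-6)(25) − (-3)(-12) = -186
A_4→A_5: (-3)(19) − (13)(25) = -382
A_5→A_6: (13)(-5) − (11)(19) = -274
A_6→A_1: (11)(-21) − (25)(-5) = -106
Σ = -1671
Area = |Σ|/2 = 835.5.
Hole:
Apply the shoelace (surveyor's) formula: 2A = Σ (x_i·y_{i+1} − x_{i+1}·y_i), indices taken mod 3.
Σ = (8) + (-9) + (4) = 3
Area = |Σ|/2 = 1.5.
Net area = 835.5 − 1.5 = 834.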